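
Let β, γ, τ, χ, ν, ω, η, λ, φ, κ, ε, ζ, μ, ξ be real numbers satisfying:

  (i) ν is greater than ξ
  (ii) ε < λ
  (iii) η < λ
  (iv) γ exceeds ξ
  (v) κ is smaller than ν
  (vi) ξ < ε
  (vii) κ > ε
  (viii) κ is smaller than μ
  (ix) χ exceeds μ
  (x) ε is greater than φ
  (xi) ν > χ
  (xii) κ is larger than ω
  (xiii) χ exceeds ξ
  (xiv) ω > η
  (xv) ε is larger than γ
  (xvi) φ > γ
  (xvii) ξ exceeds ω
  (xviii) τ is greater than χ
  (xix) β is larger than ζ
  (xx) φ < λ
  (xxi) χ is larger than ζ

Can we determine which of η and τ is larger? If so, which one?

The relevant relations are η < ω; ω < ξ; ξ < γ; γ < φ; φ < ε; ε < κ; κ < μ; μ < χ; χ < τ.
Chaining these gives η < ω < ξ < γ < φ < ε < κ < μ < χ < τ.
So τ is larger.

τ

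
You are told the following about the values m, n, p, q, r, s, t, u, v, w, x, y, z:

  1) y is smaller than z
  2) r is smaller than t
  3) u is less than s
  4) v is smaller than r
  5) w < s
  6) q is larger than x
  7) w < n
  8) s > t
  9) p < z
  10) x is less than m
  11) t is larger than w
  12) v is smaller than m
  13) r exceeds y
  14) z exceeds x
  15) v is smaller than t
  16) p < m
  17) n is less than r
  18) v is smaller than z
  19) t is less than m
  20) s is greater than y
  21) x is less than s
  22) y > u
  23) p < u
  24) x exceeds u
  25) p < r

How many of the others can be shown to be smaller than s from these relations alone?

From s the given relations immediately reach w, u, x, y, t.
From those, p, v, r — 8 in total.
From those, n — 9 in total.
Nothing else is reachable below s; 9 in all.

9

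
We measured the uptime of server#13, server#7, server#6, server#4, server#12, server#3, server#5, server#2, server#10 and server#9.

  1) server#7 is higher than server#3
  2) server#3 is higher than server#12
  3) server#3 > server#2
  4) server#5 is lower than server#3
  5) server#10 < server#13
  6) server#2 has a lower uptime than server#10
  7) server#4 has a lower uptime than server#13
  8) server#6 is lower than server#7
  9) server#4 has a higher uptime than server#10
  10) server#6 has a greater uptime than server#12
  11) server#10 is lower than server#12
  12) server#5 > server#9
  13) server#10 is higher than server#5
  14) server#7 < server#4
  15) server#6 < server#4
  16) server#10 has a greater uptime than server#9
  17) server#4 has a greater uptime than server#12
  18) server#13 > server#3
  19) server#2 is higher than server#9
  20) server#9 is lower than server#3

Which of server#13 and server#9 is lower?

Link the given pairs in sequence: server#9 < server#2; server#2 < server#10; server#10 < server#12; server#12 < server#3; server#3 < server#7; server#7 < server#4; server#4 < server#13.
Chaining these gives server#9 < server#2 < server#10 < server#12 < server#3 < server#7 < server#4 < server#13.
So server#9 < server#13; server#9 is the lower of the two.

server#9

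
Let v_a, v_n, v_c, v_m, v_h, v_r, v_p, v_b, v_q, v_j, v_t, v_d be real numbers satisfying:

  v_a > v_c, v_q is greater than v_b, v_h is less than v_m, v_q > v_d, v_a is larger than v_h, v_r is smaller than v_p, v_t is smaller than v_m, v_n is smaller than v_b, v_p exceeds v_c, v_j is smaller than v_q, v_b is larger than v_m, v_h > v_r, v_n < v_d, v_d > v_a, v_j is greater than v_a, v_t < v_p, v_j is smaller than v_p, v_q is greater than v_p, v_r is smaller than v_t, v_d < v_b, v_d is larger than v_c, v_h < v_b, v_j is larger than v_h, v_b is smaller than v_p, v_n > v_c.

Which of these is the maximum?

v_r is not greatest since v_r < v_h; v_t is not greatest since v_t < v_m; v_h is not greatest since v_h < v_a; v_c is not greatest since v_c < v_n; v_n is not greatest since v_n < v_b; v_a is not greatest since v_a < v_d; v_m is not greatest since v_m < v_b; v_d is not greatest since v_d < v_b; v_j is not greatest since v_j < v_q; v_b is not greatest since v_b < v_q; v_p is not greatest since v_p < v_q.
Only v_q has nothing above it, so v_q is the maximum.

v_q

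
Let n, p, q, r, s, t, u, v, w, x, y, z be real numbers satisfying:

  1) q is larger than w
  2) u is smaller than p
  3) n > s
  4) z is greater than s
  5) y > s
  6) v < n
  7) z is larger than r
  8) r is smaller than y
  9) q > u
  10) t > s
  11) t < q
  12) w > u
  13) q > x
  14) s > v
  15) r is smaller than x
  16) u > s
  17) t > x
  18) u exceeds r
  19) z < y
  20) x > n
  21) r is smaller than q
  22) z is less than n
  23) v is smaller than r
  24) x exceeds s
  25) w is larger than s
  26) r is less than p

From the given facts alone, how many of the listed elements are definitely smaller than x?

The elements the relations force below x are v, s, r, z, n — no chain reaches any other.
That is 5.

5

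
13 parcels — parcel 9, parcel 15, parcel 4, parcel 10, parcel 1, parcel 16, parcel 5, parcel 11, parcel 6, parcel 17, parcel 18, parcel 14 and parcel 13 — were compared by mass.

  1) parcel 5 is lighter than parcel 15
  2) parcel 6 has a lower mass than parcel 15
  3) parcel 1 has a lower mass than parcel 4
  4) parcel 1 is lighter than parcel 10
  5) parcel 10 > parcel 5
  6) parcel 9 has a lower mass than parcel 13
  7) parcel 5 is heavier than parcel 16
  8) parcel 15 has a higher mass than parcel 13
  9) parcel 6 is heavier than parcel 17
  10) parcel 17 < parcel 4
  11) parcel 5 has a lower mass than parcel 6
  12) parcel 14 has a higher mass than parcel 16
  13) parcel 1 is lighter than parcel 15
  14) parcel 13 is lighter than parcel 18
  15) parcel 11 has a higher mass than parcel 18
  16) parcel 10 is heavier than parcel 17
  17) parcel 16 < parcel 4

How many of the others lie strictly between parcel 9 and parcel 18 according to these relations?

Chaining upward from parcel 9 reaches: parcel 13, parcel 11, parcel 15.
Chaining downward from parcel 18 reaches: parcel 13.
Strictly between parcel 9 and parcel 18 are those in both lists: parcel 13 — 1 element.

1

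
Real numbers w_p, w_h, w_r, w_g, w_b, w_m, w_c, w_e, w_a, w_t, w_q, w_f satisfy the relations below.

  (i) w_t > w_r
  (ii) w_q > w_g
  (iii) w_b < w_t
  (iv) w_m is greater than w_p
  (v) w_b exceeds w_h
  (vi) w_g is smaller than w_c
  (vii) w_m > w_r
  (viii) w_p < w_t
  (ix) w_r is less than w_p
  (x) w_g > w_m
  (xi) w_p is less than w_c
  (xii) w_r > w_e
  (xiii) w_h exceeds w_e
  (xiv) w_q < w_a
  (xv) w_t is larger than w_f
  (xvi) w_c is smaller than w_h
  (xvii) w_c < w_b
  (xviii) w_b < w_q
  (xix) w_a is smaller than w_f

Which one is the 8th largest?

The consecutive relations fix a unique order: w_e < w_r < w_p < w_m < w_g < w_c < w_h < w_b < w_q < w_a < w_f < w_t.
Counting 8 from the largest end gives w_g.

w_g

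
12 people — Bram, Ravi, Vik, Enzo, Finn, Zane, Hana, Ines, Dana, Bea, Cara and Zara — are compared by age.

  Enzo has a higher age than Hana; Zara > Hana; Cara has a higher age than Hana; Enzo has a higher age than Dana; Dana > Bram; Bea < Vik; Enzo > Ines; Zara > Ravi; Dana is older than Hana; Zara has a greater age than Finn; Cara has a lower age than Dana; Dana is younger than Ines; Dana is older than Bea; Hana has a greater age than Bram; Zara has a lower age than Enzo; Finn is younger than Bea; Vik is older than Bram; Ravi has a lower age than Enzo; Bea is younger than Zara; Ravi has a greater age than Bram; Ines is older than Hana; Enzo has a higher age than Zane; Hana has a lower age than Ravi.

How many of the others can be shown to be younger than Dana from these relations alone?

5

From Dana the given relations immediately reach Bram, Hana, Bea, Cara.
From those, Finn — 5 in total.
No other element is forced below Dana by the given relations, so the count is 5.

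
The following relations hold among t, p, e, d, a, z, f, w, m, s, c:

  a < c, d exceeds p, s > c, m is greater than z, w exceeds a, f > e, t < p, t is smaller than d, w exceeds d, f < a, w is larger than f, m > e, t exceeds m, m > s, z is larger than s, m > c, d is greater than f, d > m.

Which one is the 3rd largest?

Chaining the given pairs: e < f < a < c < s < z < m < t < p < d < w.
The 3rd largest is p.

p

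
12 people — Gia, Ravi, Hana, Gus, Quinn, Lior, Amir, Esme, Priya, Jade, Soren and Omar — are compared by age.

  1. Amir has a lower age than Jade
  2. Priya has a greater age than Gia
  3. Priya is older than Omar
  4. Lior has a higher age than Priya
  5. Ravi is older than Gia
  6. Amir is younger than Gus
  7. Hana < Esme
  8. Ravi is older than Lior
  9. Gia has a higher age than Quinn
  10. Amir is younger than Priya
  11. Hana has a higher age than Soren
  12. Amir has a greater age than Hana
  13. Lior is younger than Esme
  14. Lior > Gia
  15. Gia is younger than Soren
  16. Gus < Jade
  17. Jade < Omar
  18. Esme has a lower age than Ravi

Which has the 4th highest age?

Priya

Chaining the given pairs: Quinn < Gia < Soren < Hana < Amir < Gus < Jade < Omar < Priya < Lior < Esme < Ravi.
Counting 4 from the largest end gives Priya.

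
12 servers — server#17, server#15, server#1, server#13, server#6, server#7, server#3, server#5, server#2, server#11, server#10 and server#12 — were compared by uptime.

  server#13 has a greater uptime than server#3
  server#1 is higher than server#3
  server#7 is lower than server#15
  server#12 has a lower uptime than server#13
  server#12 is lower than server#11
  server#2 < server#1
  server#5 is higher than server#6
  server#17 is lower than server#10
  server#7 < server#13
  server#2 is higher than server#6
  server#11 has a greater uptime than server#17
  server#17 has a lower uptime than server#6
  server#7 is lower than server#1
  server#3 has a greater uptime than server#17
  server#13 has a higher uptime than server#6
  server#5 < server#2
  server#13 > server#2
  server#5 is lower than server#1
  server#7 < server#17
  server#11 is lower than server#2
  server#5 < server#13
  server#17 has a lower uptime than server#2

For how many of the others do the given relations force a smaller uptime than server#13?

8

Directly below server#13: server#7, server#12, server#3, server#6, server#5, server#2.
One step further: server#17, server#11 (8 so far).
Nothing else is reachable below server#13; 8 in all.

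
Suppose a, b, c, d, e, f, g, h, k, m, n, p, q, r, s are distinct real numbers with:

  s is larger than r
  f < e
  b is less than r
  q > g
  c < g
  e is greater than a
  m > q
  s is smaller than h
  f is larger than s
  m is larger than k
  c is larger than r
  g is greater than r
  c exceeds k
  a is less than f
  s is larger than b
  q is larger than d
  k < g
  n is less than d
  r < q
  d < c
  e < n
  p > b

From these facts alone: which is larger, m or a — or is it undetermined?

m

a < f and f < e give a < e.
With e < n: a < f < e < n.
Then n < d extends the chain to d.
With d < c: a < f < e < n < d < c.
With c < g: a < f < e < n < d < c < g.
With g < q: a < f < e < n < d < c < g < q.
Then q < m extends the chain to m.
So m is larger.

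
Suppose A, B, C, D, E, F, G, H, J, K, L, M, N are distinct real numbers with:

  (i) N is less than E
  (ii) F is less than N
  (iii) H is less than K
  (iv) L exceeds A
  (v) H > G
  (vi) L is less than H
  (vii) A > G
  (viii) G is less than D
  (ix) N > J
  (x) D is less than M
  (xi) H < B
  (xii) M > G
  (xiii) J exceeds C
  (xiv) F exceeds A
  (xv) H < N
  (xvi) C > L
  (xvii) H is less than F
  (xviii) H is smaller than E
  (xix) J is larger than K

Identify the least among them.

A is not least since G < A; D is not least since G < D; L is not least since A < L; H is not least since L < H; C is not least since L < C; F is not least since H < F; K is not least since H < K; B is not least since H < B; M is not least since G < M; J is not least since C < J; N is not least since F < N; E is not least since H < E.
Only G has nothing below it, so G is the least.

G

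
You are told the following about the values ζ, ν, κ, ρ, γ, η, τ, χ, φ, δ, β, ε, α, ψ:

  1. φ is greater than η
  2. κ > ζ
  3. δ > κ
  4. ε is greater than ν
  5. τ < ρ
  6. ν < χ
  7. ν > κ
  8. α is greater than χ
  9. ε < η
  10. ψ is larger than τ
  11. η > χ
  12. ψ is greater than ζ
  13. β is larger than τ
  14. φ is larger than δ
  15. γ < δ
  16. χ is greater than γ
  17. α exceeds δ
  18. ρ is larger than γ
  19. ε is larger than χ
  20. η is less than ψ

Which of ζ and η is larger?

η

ζ < κ and κ < ν give ζ < ν.
Then ν < χ extends the chain to χ.
With χ < ε: ζ < κ < ν < χ < ε.
Then ε < η extends the chain to η.
So ζ < η; η is the larger of the two.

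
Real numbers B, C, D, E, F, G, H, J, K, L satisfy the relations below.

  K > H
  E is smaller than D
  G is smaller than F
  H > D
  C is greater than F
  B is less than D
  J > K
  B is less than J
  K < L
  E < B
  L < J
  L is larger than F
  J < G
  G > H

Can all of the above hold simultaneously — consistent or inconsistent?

Chaining the given relations yields L < J < G < F, so L < F. But one relation states F < L. These cannot both hold.

inconsistent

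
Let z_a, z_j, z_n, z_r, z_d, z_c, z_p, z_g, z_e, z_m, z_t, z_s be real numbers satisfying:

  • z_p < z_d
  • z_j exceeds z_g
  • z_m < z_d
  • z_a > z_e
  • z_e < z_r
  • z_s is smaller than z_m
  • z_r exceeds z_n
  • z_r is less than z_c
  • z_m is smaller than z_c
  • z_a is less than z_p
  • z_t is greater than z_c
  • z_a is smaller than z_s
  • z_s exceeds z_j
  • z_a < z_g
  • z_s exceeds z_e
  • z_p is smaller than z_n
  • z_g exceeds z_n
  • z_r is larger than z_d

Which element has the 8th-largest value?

z_g

Chaining the given pairs: z_e < z_a < z_p < z_n < z_g < z_j < z_s < z_m < z_d < z_r < z_c < z_t.
The 8th largest is z_g.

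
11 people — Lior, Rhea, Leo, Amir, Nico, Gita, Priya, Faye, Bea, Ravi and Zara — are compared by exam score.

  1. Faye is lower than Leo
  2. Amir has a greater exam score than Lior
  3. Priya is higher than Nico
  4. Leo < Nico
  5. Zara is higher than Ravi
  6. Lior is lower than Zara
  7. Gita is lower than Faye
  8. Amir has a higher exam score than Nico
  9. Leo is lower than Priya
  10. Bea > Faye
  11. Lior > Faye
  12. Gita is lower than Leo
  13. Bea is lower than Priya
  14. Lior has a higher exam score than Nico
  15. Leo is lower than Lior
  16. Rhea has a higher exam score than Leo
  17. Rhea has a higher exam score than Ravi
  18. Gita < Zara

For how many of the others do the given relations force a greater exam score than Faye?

The elements the relations force above Faye are Leo, Nico, Lior, Bea, Priya, Rhea, Amir, Zara — no chain reaches any other.
That is 8.

8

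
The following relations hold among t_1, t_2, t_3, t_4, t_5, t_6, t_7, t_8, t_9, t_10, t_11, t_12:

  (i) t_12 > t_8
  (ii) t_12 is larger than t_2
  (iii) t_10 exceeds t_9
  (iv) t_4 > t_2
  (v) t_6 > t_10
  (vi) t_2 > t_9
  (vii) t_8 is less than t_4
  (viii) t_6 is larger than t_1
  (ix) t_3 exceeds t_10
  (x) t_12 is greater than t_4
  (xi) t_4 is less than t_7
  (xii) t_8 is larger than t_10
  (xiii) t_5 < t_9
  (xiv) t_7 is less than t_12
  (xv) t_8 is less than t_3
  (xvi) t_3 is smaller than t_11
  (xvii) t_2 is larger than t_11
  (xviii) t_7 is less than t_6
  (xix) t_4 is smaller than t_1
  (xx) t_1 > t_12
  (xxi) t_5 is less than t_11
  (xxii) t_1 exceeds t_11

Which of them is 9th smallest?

Piecing the relations together gives one ordering: t_5 < t_9 < t_10 < t_8 < t_3 < t_11 < t_2 < t_4 < t_7 < t_12 < t_1 < t_6.
Counting 9 from the smallest end gives t_7.

t_7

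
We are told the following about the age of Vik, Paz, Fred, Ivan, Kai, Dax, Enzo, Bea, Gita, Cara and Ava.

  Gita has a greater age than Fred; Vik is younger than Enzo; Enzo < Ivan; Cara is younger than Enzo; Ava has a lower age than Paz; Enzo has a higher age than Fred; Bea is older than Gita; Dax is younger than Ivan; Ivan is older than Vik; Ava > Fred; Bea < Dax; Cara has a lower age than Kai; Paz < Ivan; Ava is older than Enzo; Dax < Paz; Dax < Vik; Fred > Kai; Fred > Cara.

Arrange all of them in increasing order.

The consecutive links are each given: Cara < Kai; Kai < Fred; Fred < Gita; Gita < Bea; Bea < Dax; Dax < Vik; Vik < Enzo; Enzo < Ava; Ava < Paz; Paz < Ivan.

Cara < Kai < Fred < Gita < Bea < Dax < Vik < Enzo < Ava < Paz < Ivan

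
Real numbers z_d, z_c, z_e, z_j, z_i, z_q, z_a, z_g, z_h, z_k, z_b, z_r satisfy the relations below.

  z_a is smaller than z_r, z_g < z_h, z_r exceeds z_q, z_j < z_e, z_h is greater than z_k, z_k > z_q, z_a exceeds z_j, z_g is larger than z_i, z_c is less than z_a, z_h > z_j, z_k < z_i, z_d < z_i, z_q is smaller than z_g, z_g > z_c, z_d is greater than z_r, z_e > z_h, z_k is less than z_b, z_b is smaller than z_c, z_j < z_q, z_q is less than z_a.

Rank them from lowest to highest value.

Nothing is placed below z_j, so it is least; from there z_j < z_q; z_q < z_k; z_k < z_b; z_b < z_c; z_c < z_a; z_a < z_r; z_r < z_d; z_d < z_i; z_i < z_g; z_g < z_h; z_h < z_e, each given directly.

z_j < z_q < z_k < z_b < z_c < z_a < z_r < z_d < z_i < z_g < z_h < z_e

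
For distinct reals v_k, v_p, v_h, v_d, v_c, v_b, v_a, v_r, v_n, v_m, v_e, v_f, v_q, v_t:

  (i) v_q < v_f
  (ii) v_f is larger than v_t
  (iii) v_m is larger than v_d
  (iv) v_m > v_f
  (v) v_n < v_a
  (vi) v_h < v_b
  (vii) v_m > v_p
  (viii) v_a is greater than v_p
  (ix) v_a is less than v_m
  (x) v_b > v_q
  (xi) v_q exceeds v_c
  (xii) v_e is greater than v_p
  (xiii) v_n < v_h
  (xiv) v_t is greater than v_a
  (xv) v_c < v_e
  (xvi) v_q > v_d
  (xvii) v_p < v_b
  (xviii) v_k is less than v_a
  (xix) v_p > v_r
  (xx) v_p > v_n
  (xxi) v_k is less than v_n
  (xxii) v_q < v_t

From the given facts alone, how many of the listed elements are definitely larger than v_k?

9

From v_k the given relations immediately reach v_n, v_a.
From those, v_p, v_t, v_h, v_m — 6 in total.
From those, v_e, v_f, v_b — 9 in total.
Nothing else is reachable above v_k; 9 in all.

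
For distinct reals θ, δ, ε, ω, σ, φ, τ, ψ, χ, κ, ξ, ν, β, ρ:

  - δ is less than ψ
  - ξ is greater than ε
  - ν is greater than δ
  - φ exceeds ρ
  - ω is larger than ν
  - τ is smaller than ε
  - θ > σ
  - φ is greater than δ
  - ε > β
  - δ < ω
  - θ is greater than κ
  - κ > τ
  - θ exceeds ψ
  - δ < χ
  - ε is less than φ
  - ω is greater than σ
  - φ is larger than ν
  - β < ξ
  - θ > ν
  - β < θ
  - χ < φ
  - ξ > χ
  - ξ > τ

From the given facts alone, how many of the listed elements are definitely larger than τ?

5

The elements the relations force above τ are κ, θ, ε, ξ, φ — no chain reaches any other.
That is 5.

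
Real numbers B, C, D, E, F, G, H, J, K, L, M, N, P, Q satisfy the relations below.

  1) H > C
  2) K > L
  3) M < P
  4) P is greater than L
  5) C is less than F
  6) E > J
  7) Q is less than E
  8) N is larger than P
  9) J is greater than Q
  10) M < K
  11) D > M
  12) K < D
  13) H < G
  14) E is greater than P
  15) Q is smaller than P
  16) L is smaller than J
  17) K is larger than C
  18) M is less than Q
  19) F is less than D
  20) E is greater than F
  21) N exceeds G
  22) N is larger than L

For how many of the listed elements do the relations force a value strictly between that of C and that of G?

The relations place C below G. An element lies strictly between them when it is forced above C and also forced below G.
Above C: {F, H, N, K, D, E}. Below G: {H}.
Intersection: {H} — 1.

1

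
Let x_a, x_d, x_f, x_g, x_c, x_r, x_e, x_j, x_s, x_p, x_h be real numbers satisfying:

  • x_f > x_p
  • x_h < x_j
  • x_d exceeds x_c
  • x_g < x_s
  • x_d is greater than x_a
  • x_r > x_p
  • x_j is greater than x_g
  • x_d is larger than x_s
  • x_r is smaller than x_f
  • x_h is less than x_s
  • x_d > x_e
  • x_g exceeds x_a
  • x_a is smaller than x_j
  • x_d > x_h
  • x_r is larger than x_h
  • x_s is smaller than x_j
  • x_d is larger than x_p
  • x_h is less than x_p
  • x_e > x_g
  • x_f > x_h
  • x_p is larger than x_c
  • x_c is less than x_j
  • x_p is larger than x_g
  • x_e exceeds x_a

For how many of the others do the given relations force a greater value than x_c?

The elements the relations force above x_c are x_p, x_r, x_f, x_d, x_j — no chain reaches any other.
That is 5.

5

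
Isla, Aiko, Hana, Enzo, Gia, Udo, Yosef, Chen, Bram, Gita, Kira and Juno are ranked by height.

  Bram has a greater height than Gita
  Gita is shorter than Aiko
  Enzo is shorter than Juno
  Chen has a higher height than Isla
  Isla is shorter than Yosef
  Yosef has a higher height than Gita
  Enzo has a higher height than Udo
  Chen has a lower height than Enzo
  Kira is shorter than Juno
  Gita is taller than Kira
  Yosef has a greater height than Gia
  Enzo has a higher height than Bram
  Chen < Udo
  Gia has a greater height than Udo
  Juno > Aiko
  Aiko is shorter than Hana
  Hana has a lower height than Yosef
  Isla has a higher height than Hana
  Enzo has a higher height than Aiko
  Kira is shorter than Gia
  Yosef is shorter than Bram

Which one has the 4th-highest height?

Yosef

Chaining the given pairs: Kira < Gita < Aiko < Hana < Isla < Chen < Udo < Gia < Yosef < Bram < Enzo < Juno.
The 4th largest is Yosef.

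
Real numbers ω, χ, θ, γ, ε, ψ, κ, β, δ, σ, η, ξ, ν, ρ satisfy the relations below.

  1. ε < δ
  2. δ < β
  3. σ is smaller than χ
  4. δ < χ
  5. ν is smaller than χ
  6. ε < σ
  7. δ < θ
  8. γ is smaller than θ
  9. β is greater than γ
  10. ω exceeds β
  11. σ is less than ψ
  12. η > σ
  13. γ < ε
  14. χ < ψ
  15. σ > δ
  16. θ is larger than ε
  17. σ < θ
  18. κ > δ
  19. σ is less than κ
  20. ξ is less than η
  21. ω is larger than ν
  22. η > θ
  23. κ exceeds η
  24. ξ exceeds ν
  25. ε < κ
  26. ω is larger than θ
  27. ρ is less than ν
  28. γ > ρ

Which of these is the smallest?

ρ

Chaining upward from ρ: directly above it, ν, γ; then ε, β, ξ, χ, θ, ω; then δ, σ, η, ψ, κ.
That covers every other element, and nothing is given below ρ, so ρ is the smallest.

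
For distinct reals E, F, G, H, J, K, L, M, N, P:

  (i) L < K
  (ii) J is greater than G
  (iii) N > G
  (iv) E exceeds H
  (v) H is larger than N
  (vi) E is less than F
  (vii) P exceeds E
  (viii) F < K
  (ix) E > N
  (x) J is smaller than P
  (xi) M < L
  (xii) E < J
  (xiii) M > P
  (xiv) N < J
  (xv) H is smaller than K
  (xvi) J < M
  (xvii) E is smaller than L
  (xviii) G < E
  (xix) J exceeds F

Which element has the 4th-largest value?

Chaining the given pairs: G < N < H < E < F < J < P < M < L < K.
The 4th largest is P.

P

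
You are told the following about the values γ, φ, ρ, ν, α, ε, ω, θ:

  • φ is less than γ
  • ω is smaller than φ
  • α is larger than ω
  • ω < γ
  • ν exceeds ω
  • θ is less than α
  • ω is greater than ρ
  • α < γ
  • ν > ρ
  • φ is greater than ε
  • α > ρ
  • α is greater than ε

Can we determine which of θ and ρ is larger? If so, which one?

undetermined

Following every chain through θ: above θ we get α, γ.
ρ is not reached, and no chain runs the other way from ρ to θ.
So the given relations leave the order of θ and ρ undetermined.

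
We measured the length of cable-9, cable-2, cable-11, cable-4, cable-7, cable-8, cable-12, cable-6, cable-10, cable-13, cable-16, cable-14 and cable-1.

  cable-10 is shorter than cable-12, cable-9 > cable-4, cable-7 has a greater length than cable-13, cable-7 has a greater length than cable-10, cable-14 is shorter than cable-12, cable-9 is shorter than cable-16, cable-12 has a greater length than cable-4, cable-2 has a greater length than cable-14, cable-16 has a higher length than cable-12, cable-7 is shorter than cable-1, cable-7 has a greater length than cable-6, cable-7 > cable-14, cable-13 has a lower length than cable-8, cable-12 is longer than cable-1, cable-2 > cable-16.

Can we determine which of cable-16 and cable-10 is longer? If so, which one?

cable-10 < cable-7 and cable-7 < cable-1 give cable-10 < cable-1.
Then cable-1 < cable-12 extends the chain to cable-12.
With cable-12 < cable-16: cable-10 < cable-7 < cable-1 < cable-12 < cable-16.
So cable-16 is longer.

cable-16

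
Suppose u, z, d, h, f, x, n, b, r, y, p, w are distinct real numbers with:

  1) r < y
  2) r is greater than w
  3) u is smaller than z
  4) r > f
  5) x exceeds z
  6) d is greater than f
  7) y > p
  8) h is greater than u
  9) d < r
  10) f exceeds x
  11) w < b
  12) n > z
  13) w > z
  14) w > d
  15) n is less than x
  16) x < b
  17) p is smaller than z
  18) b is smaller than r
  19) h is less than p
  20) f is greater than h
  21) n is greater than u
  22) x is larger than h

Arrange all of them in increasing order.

u < h < p < z < n < x < f < d < w < b < r < y

Nothing is placed below u, so it is least; from there u < h; h < p; p < z; z < n; n < x; x < f; f < d; d < w; w < b; b < r; r < y, each given directly.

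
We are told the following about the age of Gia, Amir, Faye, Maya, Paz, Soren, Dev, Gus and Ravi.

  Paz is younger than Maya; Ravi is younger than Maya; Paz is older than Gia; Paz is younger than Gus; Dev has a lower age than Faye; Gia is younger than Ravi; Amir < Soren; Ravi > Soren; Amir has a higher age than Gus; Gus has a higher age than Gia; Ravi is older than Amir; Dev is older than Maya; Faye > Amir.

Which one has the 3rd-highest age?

Maya

The consecutive relations fix a unique order: Gia < Paz < Gus < Amir < Soren < Ravi < Maya < Dev < Faye.
The 3rd largest is Maya.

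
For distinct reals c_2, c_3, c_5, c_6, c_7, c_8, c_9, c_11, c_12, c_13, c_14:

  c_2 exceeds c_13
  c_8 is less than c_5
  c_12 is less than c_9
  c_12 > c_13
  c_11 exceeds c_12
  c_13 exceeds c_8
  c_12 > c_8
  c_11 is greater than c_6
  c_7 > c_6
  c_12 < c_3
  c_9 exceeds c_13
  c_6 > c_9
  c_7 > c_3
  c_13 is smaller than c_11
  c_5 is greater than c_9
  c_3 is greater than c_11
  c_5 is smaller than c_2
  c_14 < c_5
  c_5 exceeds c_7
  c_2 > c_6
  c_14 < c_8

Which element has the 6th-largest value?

Chaining the given pairs: c_14 < c_8 < c_13 < c_12 < c_9 < c_6 < c_11 < c_3 < c_7 < c_5 < c_2.
Counting 6 from the largest end gives c_6.

c_6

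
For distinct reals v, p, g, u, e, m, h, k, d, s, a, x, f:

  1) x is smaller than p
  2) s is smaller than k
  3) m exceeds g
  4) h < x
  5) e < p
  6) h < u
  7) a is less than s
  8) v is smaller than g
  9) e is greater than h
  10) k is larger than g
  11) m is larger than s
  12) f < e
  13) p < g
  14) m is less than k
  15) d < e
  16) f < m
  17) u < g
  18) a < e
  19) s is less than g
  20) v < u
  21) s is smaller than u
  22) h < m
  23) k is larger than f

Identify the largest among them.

k

h is not greatest since h < e; d is not greatest since d < e; f is not greatest since f < e; v is not greatest since v < g; a is not greatest since a < e; e is not greatest since e < p; x is not greatest since x < p; s is not greatest since s < g; u is not greatest since u < g; p is not greatest since p < g; g is not greatest since g < k; m is not greatest since m < k.
Only k has nothing above it, so k is the largest.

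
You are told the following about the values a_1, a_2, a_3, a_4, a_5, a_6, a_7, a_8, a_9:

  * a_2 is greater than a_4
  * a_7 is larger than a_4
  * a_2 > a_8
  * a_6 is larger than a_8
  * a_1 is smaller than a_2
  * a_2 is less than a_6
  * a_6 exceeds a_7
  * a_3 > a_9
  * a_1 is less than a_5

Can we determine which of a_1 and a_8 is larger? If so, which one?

Following every chain through a_1: above a_1 we get a_5, a_2, a_6.
a_8 is not reached, and no chain runs the other way from a_8 to a_1.
So the given relations leave the order of a_1 and a_8 undetermined.

undetermined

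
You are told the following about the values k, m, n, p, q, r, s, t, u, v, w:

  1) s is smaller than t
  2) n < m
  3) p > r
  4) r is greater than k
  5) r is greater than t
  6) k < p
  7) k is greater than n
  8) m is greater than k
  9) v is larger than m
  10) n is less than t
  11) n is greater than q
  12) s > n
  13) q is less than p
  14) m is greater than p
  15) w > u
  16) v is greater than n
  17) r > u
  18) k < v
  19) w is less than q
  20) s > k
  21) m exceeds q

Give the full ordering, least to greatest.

u < w < q < n < k < s < t < r < p < m < v

The consecutive links are each given: u < w; w < q; q < n; n < k; k < s; s < t; t < r; r < p; p < m; m < v.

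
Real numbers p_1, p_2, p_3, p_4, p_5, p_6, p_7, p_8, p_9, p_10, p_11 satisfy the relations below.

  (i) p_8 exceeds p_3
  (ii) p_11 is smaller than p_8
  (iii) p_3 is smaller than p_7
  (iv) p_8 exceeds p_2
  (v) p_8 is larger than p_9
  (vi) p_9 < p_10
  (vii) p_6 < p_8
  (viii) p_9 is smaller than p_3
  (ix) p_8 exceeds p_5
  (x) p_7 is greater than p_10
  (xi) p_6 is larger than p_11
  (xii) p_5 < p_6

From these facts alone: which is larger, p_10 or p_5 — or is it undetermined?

undetermined

Following every chain through p_5: above p_5 we get p_6, p_8.
p_10 is not reached, and no chain runs the other way from p_10 to p_5.
So the given relations leave the order of p_5 and p_10 undetermined.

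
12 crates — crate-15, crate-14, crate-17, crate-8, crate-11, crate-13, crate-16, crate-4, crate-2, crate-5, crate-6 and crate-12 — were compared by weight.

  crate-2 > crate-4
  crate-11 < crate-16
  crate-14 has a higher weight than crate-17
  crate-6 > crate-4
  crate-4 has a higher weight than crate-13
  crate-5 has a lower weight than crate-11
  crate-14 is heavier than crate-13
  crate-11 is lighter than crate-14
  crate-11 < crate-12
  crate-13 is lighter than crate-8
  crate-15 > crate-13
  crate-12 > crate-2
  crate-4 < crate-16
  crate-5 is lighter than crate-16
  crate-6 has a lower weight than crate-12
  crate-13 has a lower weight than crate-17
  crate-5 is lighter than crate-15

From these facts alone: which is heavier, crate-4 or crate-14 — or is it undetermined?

Following every chain through crate-4: above crate-4 we get crate-6, crate-2, crate-16, crate-12; below crate-4 we get crate-13.
crate-14 is not reached, and no chain runs the other way from crate-14 to crate-4.
So the given relations leave the order of crate-4 and crate-14 undetermined.

undetermined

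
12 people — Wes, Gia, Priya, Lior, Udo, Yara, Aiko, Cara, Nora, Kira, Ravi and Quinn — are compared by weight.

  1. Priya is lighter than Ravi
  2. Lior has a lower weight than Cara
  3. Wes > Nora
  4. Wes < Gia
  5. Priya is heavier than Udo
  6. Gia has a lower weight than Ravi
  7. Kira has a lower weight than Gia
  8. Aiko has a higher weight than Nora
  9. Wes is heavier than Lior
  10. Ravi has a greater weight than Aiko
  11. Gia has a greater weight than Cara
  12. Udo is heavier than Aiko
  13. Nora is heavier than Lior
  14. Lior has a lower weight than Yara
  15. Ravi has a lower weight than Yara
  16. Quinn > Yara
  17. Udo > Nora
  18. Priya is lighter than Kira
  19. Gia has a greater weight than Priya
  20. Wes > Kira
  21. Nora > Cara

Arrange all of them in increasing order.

Each adjacent pair is fixed by a given relation: Lior < Cara; Cara < Nora; Nora < Aiko; Aiko < Udo; Udo < Priya; Priya < Kira; Kira < Wes; Wes < Gia; Gia < Ravi; Ravi < Yara; Yara < Quinn. Chaining them end to end gives the full order.

Lior < Cara < Nora < Aiko < Udo < Priya < Kira < Wes < Gia < Ravi < Yara < Quinn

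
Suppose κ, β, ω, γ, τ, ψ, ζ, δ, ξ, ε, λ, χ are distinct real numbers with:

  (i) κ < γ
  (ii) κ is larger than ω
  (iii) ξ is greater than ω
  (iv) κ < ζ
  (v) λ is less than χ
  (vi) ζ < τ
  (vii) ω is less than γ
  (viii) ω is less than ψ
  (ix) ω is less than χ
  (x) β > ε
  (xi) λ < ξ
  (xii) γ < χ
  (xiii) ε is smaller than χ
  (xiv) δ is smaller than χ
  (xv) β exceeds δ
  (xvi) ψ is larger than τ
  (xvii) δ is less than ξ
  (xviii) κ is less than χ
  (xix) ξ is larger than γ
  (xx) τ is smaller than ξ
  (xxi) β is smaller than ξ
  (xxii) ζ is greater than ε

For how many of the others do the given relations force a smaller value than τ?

4

Directly below τ: ζ.
One step further: κ, ε (3 so far).
One step further: ω (4 so far).
Nothing else is reachable below τ; 4 in all.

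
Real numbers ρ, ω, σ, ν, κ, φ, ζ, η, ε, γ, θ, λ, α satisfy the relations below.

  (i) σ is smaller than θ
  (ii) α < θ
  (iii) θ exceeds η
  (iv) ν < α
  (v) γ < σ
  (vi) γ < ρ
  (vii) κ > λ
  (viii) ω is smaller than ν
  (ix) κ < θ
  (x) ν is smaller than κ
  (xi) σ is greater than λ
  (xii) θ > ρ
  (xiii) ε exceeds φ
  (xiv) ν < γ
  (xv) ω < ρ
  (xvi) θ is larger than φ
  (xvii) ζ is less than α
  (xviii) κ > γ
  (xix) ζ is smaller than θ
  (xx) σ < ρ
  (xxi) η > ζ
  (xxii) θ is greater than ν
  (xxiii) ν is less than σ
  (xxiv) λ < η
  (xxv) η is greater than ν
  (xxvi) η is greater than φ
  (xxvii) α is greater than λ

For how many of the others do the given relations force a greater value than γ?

Directly above γ: σ, κ, ρ.
One step further: θ (4 so far).
No other element is forced above γ by the given relations, so the count is 4.

4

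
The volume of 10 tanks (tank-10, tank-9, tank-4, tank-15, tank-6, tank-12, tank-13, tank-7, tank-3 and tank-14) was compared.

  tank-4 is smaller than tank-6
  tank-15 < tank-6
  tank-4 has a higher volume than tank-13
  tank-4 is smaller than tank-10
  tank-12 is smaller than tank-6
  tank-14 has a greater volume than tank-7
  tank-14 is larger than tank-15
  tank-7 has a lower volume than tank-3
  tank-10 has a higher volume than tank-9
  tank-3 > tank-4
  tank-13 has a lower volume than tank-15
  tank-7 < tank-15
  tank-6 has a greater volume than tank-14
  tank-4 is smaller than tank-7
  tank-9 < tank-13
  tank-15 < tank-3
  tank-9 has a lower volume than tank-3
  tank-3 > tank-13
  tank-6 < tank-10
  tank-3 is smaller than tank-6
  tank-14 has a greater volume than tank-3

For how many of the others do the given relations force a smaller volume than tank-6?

Directly below tank-6: tank-12, tank-4, tank-15, tank-3, tank-14.
One step further: tank-9, tank-13, tank-7 (8 so far).
No other element is forced below tank-6 by the given relations, so the count is 8.

8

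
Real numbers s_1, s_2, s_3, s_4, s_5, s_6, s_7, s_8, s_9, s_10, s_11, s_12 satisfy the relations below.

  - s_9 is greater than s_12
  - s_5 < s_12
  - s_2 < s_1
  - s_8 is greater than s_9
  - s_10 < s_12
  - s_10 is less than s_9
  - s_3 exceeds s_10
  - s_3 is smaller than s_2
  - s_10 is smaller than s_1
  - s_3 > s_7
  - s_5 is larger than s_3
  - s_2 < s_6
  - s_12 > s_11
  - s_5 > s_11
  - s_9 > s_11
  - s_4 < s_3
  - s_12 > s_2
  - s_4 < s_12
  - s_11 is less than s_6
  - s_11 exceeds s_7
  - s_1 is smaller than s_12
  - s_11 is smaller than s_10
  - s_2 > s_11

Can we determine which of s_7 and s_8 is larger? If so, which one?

s_8

Link the given pairs in sequence: s_7 < s_11; s_11 < s_10; s_10 < s_3; s_3 < s_2; s_2 < s_1; s_1 < s_12; s_12 < s_9; s_9 < s_8.
Chaining these gives s_7 < s_11 < s_10 < s_3 < s_2 < s_1 < s_12 < s_9 < s_8.
So s_8 is larger.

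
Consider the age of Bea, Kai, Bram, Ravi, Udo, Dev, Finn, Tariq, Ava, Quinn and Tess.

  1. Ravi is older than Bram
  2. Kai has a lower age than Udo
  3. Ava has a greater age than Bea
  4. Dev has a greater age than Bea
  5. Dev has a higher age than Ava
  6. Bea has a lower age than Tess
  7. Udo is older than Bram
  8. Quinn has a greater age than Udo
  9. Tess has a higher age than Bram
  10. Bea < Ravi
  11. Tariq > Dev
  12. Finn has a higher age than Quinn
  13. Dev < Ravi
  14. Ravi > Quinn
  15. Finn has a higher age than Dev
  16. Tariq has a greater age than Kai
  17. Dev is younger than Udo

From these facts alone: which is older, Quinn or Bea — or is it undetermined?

Chaining the given relations: Bea < Ava < Dev < Udo < Quinn.
So Quinn is older.

Quinn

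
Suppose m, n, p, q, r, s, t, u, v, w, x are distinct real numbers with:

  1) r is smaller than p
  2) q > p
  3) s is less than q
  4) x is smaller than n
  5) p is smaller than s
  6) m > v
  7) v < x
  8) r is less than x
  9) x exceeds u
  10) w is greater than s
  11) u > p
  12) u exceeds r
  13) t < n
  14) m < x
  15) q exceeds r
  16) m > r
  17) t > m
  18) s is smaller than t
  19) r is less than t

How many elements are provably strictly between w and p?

1

The relations place p below w. An element lies strictly between them when it is forced above p and also forced below w.
Above p: {u, s, q, t, x, n}. Below w: {r, s}.
Intersection: {s} — 1.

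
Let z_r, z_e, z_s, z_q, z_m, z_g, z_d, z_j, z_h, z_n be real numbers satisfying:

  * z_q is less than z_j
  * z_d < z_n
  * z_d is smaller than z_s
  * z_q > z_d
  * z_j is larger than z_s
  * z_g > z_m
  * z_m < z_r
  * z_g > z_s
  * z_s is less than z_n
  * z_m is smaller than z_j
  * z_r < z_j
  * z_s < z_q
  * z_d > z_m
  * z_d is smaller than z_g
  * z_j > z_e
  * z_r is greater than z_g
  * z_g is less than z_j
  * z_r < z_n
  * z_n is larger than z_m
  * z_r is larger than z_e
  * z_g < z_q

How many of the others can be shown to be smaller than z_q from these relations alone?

From z_q the given relations immediately reach z_d, z_s, z_g.
From those, z_m — 4 in total.
No other element is forced below z_q by the given relations, so the count is 4.

4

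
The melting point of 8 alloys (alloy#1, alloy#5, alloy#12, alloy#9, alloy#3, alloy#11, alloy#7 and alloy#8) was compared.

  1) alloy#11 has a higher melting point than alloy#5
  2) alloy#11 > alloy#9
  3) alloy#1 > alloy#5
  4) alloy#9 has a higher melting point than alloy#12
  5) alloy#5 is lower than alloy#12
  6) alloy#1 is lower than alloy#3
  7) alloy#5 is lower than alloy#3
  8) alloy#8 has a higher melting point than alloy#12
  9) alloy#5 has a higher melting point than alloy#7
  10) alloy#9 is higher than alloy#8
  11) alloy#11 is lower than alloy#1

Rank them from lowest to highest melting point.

alloy#7 < alloy#5 < alloy#12 < alloy#8 < alloy#9 < alloy#11 < alloy#1 < alloy#3

Nothing is placed below alloy#7, so it is least; from there alloy#7 < alloy#5; alloy#5 < alloy#12; alloy#12 < alloy#8; alloy#8 < alloy#9; alloy#9 < alloy#11; alloy#11 < alloy#1; alloy#1 < alloy#3, each given directly.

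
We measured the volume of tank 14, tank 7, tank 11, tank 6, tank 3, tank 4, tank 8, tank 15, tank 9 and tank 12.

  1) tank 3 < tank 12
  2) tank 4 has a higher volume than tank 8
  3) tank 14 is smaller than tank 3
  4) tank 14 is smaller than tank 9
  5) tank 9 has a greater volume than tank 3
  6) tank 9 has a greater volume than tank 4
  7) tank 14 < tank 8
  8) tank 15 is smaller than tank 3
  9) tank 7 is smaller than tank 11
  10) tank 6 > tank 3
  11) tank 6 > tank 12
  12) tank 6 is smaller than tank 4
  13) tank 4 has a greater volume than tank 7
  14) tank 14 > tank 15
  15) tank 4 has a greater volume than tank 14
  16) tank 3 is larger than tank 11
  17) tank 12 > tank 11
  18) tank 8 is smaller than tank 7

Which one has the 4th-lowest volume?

Piecing the relations together gives one ordering: tank 15 < tank 14 < tank 8 < tank 7 < tank 11 < tank 3 < tank 12 < tank 6 < tank 4 < tank 9.
The 4th smallest is tank 7.

tank 7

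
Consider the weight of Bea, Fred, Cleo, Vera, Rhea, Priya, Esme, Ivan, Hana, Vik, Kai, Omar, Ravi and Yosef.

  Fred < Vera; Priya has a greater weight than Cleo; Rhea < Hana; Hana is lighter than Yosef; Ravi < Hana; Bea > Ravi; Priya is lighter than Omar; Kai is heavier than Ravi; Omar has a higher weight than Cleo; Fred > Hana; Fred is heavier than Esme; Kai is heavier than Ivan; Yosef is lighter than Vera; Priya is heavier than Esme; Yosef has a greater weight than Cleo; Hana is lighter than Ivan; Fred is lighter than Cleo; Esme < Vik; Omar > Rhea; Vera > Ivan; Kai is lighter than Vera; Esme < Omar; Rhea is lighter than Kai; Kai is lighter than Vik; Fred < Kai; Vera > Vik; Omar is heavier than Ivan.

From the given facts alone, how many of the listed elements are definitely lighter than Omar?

Directly below Omar: Esme, Rhea, Ivan, Cleo, Priya.
One step further: Hana, Fred (7 so far).
One step further: Ravi (8 so far).
No other element is forced below Omar by the given relations, so the count is 8.

8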